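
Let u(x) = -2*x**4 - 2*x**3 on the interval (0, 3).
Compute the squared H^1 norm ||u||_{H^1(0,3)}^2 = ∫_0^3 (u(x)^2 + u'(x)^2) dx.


||u||_{H^1}^2 = 1748871/35

The H^1 norm (squared) on an interval (0, L) is
  ||u||_{H^1}^2 = ∫_0^L u(x)^2 dx + ∫_0^L u'(x)^2 dx.
Compute u'(x) = -8*x**3 - 6*x**2.
Then u(x)^2 = 4*x**8 + 8*x**7 + 4*x**6 and u'(x)^2 = 64*x**6 + 96*x**5 + 36*x**4.
Integrate each monomial from 0 to 3 using ∫_0^3 c·x^n dx = c·3^(n+1)/(n+1):
  ∫_0^3 u(x)^2 dx = ∫_0^3 (4*x^8 + 8*x^7 + 4*x^6) dx. Term by term:
    ∫_0^3 4*x^8 dx = 8748;  ∫_0^3 8*x^7 dx = 6561;  ∫_0^3 4*x^6 dx = 8748/7.
  Sum: 8748 + 6561 + 8748/7 = 115911/7.
  ∫_0^3 u'(x)^2 dx = ∫_0^3 (64*x^6 + 96*x^5 + 36*x^4) dx. Term by term:
    ∫_0^3 64*x^6 dx = 139968/7;  ∫_0^3 96*x^5 dx = 11664;  ∫_0^3 36*x^4 dx = 8748/5.
  Sum: 139968/7 + 11664 + 8748/5 = 1169316/35.
Adding: ||u||_{H^1}^2 = 115911/7 + 1169316/35 = 1748871/35.


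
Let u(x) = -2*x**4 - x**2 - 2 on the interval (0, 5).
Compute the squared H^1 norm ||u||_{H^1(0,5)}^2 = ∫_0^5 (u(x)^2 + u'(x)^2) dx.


||u||_{H^1}^2 = 104136635/63

The H^1 norm (squared) on an interval (0, L) is
  ||u||_{H^1}^2 = ∫_0^L u(x)^2 dx + ∫_0^L u'(x)^2 dx.
Compute u'(x) = -8*x**3 - 2*x.
Then u(x)^2 = 4*x**8 + 4*x**6 + 9*x**4 + 4*x**2 + 4 and u'(x)^2 = 64*x**6 + 32*x**4 + 4*x**2.
Integrate each monomial from 0 to 5 using ∫_0^5 c·x^n dx = c·5^(n+1)/(n+1):
  ∫_0^5 u(x)^2 dx = ∫_0^5 (4*x^8 + 4*x^6 + 9*x^4 + 4*x^2 + 4) dx. Term by term:
    ∫_0^5 4*x^8 dx = 7812500/9;  ∫_0^5 4*x^6 dx = 312500/7;  ∫_0^5 9*x^4 dx = 5625;
    ∫_0^5 4*x^2 dx = 500/3;  ∫_0^5 4 dx = 20.
  Sum: 7812500/9 + 312500/7 + 5625 + 500/3 + 20 = 57866135/63.
  ∫_0^5 u'(x)^2 dx = ∫_0^5 (64*x^6 + 32*x^4 + 4*x^2) dx. Term by term:
    ∫_0^5 64*x^6 dx = 5000000/7;  ∫_0^5 32*x^4 dx = 20000;  ∫_0^5 4*x^2 dx = 500/3.
  Sum: 5000000/7 + 20000 + 500/3 = 15423500/21.
Adding: ||u||_{H^1}^2 = 57866135/63 + 15423500/21 = 104136635/63.


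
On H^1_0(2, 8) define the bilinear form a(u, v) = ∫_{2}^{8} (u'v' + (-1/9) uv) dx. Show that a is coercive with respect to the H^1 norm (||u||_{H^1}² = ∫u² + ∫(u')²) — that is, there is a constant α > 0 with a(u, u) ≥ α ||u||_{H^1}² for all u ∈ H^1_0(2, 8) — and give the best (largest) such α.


α = (-4 + π^2)/(π^2 + 36)

Coercivity of a(·,·) on H^1_0(2, 8) means a(u, u) ≥ α ||u||_{H^1}² for every u ∈ H^1_0.
The interval has length L = 6, and Poincaré/coercivity depend only on L. Here a(u, u) = ∫(u')² + (-1/9)·∫u².
Here c = -1/9 < 0 with |c| < (π/L)² = π^2/36, so coercivity still holds. The condition a(u,u) ≥ α||u||_{H^1}² reads (1−α)∫(u')² ≥ (α−c)∫u². Any admissible α is ≤ 1 (rapidly oscillating u have ∫u²/∫(u')² → 0), and α = 1 would force 0 ≥ (1−c)∫u², impossible since c < 1; so 1−α > 0. By the sharp Poincaré inequality on H^1_0 of an interval of length L, ∫(u')² ≥ (π/L)²∫u² with equality for the first sine mode sin(π(x−x₀)/L) (x₀ the left endpoint), so the inequality holds for all u iff (1−α)(π/L)² ≥ α − c, i.e. α ≤ ((π/L)² + c)/((π/L)² + 1) = (1 + c(L/π)²)/(1 + (L/π)²). (Direct route, valid since c ≤ 0: Poincaré gives c∫u² ≥ c(L/π)²∫(u')², so a(u,u) ≥ (1 + c(L/π)²)∫(u')², while ||u||_{H^1}² ≤ (1 + (L/π)²)∫(u')²; dividing yields the same α.) With (π/L)² = π^2/36 and c = -1/9, the largest admissible constant is α = ((π/L)² + c)/((π/L)² + 1).
Simplifying, α = (-4 + π^2)/(π^2 + 36).


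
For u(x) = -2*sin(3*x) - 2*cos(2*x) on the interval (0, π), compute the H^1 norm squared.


||u||_{H^1(0,π)}^2 = 48 + 30*π

u'(x) = 4*sin(2*x) - 6*cos(3*x).
Expand u² and (u')² and integrate term by term on (0, π), using: for integers n ≥ 1, ∫_0^π sin²(nx) dx = ∫_0^π cos²(nx) dx = π/2; for n ≠ n', ∫_0^π sin(nx)sin(n'x) dx = ∫_0^π cos(nx)cos(n'x) dx = 0; and by product-to-sum, ∫_0^π sin(nx)cos(n'x) dx = ½∫_0^π [sin((n+n')x) + sin((n−n')x)] dx, which is 0 when n+n' is even and 2n/(n²−n'²) when n+n' is odd (it need not vanish on (0, π)).
  u² squared terms: (-2)²·∫cos(2x)² dx = 4·π/2 = 2*π;  (-2)²·∫sin(3x)² dx = 4·π/2 = 2*π.
  u² cross terms: 2·(-2)·(-2)·∫cos(2x)·sin(3x) dx = 8·(6/5) = 48/5.
  So ∫_0^π u² dx = 2*π + 2*π + 48/5 = 48/5 + 4*π.
  (u')² squared terms: (-6)²·∫cos(3x)² dx = 36·π/2 = 18*π;  (4)²·∫sin(2x)² dx = 16·π/2 = 8*π.
  (u')² cross terms: 2·(-6)·(4)·∫cos(3x)·sin(2x) dx = -48·(-4/5) = 192/5.
  So ∫_0^π (u')² dx = 18*π + 8*π + 192/5 = 192/5 + 26*π.
||u||_{H^1}^2 = (48/5 + 4*π) + (192/5 + 26*π) = 48 + 30*π.


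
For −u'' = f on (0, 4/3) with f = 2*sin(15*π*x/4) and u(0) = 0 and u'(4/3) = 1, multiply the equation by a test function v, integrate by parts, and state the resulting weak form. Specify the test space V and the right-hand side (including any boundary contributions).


V = {v ∈ H^1(0, 4/3) : v(0) = 0} (test functions vanish at x = 0 where u is specified); weak form: ∫_0^4/3 u'v' dx = ∫_0^4/3 (2*sin(15*π*x/4)) v dx + v(4/3) for all v ∈ V.

Multiply both sides by a test function v and integrate from 0 to 4/3:
  ∫_0^4/3 −u''(x) v(x) dx = ∫_0^4/3 f(x) v(x) dx.
Integrate the LHS by parts once:
  ∫_0^4/3 −u'' v dx = −[u'(x) v(x)]_0^4/3 + ∫_0^4/3 u'(x) v'(x) dx.
Thus ∫_0^4/3 u'(x) v'(x) dx = ∫_0^4/3 f(x) v(x) dx + [u'(x) v(x)]_0^4/3.
Choose V so that boundary terms are either known or forced to vanish.
Mixed BC: u(0) = 0 (Dirichlet) and u'(4/3) = 1 (Neumann). Define V = {v ∈ H^1(0, 4/3) : v(0) = 0}. Then [u' v]_0^4/3 = u'(4/3)·v(4/3) − u'(0)·0 = v(4/3).
Weak formulation: find u (satisfying any essential BC) such that ∫_0^4/3 u'(x) v'(x) dx = ∫_0^4/3 f v dx + v(4/3) for all v ∈ V (Dirichlet at 0 absorbed into V; Neumann datum at x = 4/3 contributes the boundary term).
Substituting f(x) = 2*sin(15*π*x/4), the right-hand side is ∫_0^4/3 (2*sin(15*π*x/4)) v dx + v(4/3).


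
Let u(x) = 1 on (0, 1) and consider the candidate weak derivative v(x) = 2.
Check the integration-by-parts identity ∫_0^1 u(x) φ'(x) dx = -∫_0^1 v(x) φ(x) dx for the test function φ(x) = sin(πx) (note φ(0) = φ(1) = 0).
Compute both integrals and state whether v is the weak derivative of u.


LHS = 0, RHS = -4/π. No, v is not the weak derivative of u.

u(x) = 1, classical derivative u'(x) = 0.
φ(x) = sin(πx), so φ'(x) = π*cos(π*x).
Note φ(0) = φ(1) = 0, so the boundary term u·φ vanishes.
LHS = ∫_0^1 u(x) φ'(x) dx = ∫_0^1 (π*cos(π*x)) dx. Term by term:
  ∫_0^1 π*cos(π*x) dx = 0.
So LHS = 0.
∫_0^1 v(x) φ(x) dx = ∫_0^1 (2*sin(π*x)) dx. Term by term:
  ∫_0^1 2*sin(π*x) dx = 4/π.
So RHS = -∫_0^1 v(x) φ(x) dx = -4/π.
LHS − RHS = 4/π ≠ 0, so the identity fails.
(For a valid weak derivative the identity must hold for EVERY test function, in particular this one. The failure shows v is NOT the weak derivative of u.)
Correct weak derivative would be u'(x) = 0.


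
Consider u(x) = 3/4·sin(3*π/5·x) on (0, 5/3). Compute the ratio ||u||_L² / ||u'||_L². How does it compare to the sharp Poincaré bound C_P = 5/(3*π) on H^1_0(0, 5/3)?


||u||_L² / ||u'||_L² = 5/(3*π) = C_P.

u(x) = 3/4·sin(3*π/5·x), so u'(x) = 9*π*cos(3*π*x/5)/20.
Writing u(x) = A·sin(kπx/L) with A = 3/4 and k = 1, use ∫_0^L sin²(kπx/L) dx = L/2 and ∫_0^L cos²(kπx/L) dx = L/2.
u² = 9/16·sin²(3*π/5·x) and (u')² = 81*π^2/400·cos²(3*π/5·x), and each of sin², cos² integrates to L/2 = 5/6 over (0, 5/3).
∫_0^5/3 u² dx = 15/32, so ||u||_L² = sqrt(30)/8.
∫_0^5/3 (u')² dx = 27*π^2/160, so ||u'||_L² = 3*sqrt(30)*π/40.
Ratio ||u||_L² / ||u'||_L² = 5/(3*π).
Sharp Poincaré constant on H^1_0(0, 5/3) is C_P = L/π = 5/(3*π), achieved by sin(3*π/5·x).
This is the k = 1 eigenfunction (up to amplitude), so the ratio equals the sharp Poincaré constant exactly.


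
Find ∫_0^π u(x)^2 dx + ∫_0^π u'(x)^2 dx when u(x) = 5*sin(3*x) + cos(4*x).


||u||_{H^1(0,π)}^2 = -1020/7 + 267*π/2

u'(x) = -4*sin(4*x) + 15*cos(3*x).
Expand u² and (u')² and integrate term by term on (0, π), using: for integers n ≥ 1, ∫_0^π sin²(nx) dx = ∫_0^π cos²(nx) dx = π/2; for n ≠ n', ∫_0^π sin(nx)sin(n'x) dx = ∫_0^π cos(nx)cos(n'x) dx = 0; and by product-to-sum, ∫_0^π sin(nx)cos(n'x) dx = ½∫_0^π [sin((n+n')x) + sin((n−n')x)] dx, which is 0 when n+n' is even and 2n/(n²−n'²) when n+n' is odd (it need not vanish on (0, π)).
  u² squared terms: (5)²·∫sin(3x)² dx = 25·π/2 = 25*π/2;  (1)²·∫cos(4x)² dx = 1·π/2 = π/2.
  u² cross terms: 2·(5)·(1)·∫sin(3x)·cos(4x) dx = 10·(-6/7) = -60/7.
  So ∫_0^π u² dx = 25*π/2 + π/2 − 60/7 = -60/7 + 13*π.
  (u')² squared terms: (-4)²·∫sin(4x)² dx = 16·π/2 = 8*π;  (15)²·∫cos(3x)² dx = 225·π/2 = 225*π/2.
  (u')² cross terms: 2·(-4)·(15)·∫sin(4x)·cos(3x) dx = -120·(8/7) = -960/7.
  So ∫_0^π (u')² dx = 8*π + 225*π/2 − 960/7 = -960/7 + 241*π/2.
||u||_{H^1}^2 = (-60/7 + 13*π) + (-960/7 + 241*π/2) = -1020/7 + 267*π/2.


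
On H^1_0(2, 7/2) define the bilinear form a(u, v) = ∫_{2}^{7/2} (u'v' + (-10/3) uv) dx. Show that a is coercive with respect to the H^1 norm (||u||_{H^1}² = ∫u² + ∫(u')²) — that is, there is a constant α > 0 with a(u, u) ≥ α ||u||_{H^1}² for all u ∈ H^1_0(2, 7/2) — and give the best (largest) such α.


α = 2*(-15 + 2*π^2)/(9 + 4*π^2)

Coercivity of a(·,·) on H^1_0(2, 7/2) means a(u, u) ≥ α ||u||_{H^1}² for every u ∈ H^1_0.
The interval has length L = 3/2, and Poincaré/coercivity depend only on L. Here a(u, u) = ∫(u')² + (-10/3)·∫u².
Here c = -10/3 < 0 with |c| < (π/L)² = 4*π^2/9, so coercivity still holds. The condition a(u,u) ≥ α||u||_{H^1}² reads (1−α)∫(u')² ≥ (α−c)∫u². Any admissible α is ≤ 1 (rapidly oscillating u have ∫u²/∫(u')² → 0), and α = 1 would force 0 ≥ (1−c)∫u², impossible since c < 1; so 1−α > 0. By the sharp Poincaré inequality on H^1_0 of an interval of length L, ∫(u')² ≥ (π/L)²∫u² with equality for the first sine mode sin(π(x−x₀)/L) (x₀ the left endpoint), so the inequality holds for all u iff (1−α)(π/L)² ≥ α − c, i.e. α ≤ ((π/L)² + c)/((π/L)² + 1) = (1 + c(L/π)²)/(1 + (L/π)²). (Direct route, valid since c ≤ 0: Poincaré gives c∫u² ≥ c(L/π)²∫(u')², so a(u,u) ≥ (1 + c(L/π)²)∫(u')², while ||u||_{H^1}² ≤ (1 + (L/π)²)∫(u')²; dividing yields the same α.) With (π/L)² = 4*π^2/9 and c = -10/3, the largest admissible constant is α = ((π/L)² + c)/((π/L)² + 1).
Simplifying, α = 2*(-15 + 2*π^2)/(9 + 4*π^2).


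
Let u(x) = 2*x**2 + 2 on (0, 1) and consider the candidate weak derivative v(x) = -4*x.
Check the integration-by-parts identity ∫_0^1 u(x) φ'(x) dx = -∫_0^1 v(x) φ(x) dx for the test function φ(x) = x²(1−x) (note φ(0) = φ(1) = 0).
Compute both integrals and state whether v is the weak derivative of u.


LHS = -1/5, RHS = 1/5. No, v is not the weak derivative of u.

u(x) = 2*x**2 + 2, classical derivative u'(x) = 4*x.
φ(x) = x²(1−x), so φ'(x) = x*(2 - 3*x).
Note φ(0) = φ(1) = 0, so the boundary term u·φ vanishes.
LHS = ∫_0^1 u(x) φ'(x) dx = ∫_0^1 (-6*x^4 + 4*x^3 - 6*x^2 + 4*x) dx. Term by term:
  ∫_0^1 -6*x^4 dx = -6/5;  ∫_0^1 4*x^3 dx = 1;  ∫_0^1 -6*x^2 dx = -2;
  ∫_0^1 4*x dx = 2.
Sum: -6/5 + 1 − 2 + 2 = -1/5.
So LHS = -1/5.
∫_0^1 v(x) φ(x) dx = ∫_0^1 (4*x^4 - 4*x^3) dx. Term by term:
  ∫_0^1 4*x^4 dx = 4/5;  ∫_0^1 -4*x^3 dx = -1.
Sum: 4/5 − 1 = -1/5.
So RHS = -∫_0^1 v(x) φ(x) dx = 1/5.
LHS − RHS = -2/5 ≠ 0, so the identity fails.
(For a valid weak derivative the identity must hold for EVERY test function, in particular this one. The failure shows v is NOT the weak derivative of u.)
Correct weak derivative would be u'(x) = 4*x.


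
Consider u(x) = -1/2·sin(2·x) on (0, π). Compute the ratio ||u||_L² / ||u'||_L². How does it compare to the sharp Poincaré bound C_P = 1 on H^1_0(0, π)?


||u||_L² / ||u'||_L² = 1/2 < C_P = 1.

u(x) = -1/2·sin(2·x), so u'(x) = -cos(2*x).
Writing u(x) = A·sin(kπx/L) with A = -1/2 and k = 2, use ∫_0^L sin²(kπx/L) dx = L/2 and ∫_0^L cos²(kπx/L) dx = L/2.
u² = 1/4·sin²(2·x) and (u')² = 1·cos²(2·x), and each of sin², cos² integrates to L/2 = π/2 over (0, π).
∫_0^π u² dx = π/8, so ||u||_L² = sqrt(2)*sqrt(π)/4.
∫_0^π (u')² dx = π/2, so ||u'||_L² = sqrt(2)*sqrt(π)/2.
Ratio ||u||_L² / ||u'||_L² = 1/2.
Sharp Poincaré constant on H^1_0(0, π) is C_P = L/π = 1, achieved by sin(x).
This is the k = 2 harmonic; the ratio L/(kπ) is strictly less than C_P = L/π, consistent with the sharp inequality ||u||_L² ≤ C_P ||u'||_L².


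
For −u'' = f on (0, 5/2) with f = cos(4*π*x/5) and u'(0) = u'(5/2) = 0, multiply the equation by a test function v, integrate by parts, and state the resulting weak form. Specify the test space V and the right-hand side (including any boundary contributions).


V = H^1(0, 5/2) (no boundary constraint on v; u is determined up to an additive constant); weak form: ∫_0^5/2 u'v' dx = ∫_0^5/2 (cos(4*π*x/5)) v dx for all v ∈ V.

Multiply both sides by a test function v and integrate from 0 to 5/2:
  ∫_0^5/2 −u''(x) v(x) dx = ∫_0^5/2 f(x) v(x) dx.
Integrate the LHS by parts once:
  ∫_0^5/2 −u'' v dx = −[u'(x) v(x)]_0^5/2 + ∫_0^5/2 u'(x) v'(x) dx.
Thus ∫_0^5/2 u'(x) v'(x) dx = ∫_0^5/2 f(x) v(x) dx + [u'(x) v(x)]_0^5/2.
Choose V so that boundary terms are either known or forced to vanish.
u has homogeneous Neumann: u'(0) = u'(5/2) = 0. So [u' v]_0^5/2 = 0·v(5/2) − 0·v(0) = 0 for any v; take V = H^1(0, 5/2).
Weak formulation: find u (satisfying any essential BC) such that ∫_0^5/2 u'(x) v'(x) dx = ∫_0^5/2 f v dx for all v ∈ V (homogeneous Neumann, so boundary terms vanish).
Substituting f(x) = cos(4*π*x/5), the right-hand side is ∫_0^5/2 (cos(4*π*x/5)) v dx.
Compatibility check (pure Neumann): taking v ≡ 1 ∈ V gives 0 = ∫_0^5/2 f dx + (0) − (0), i.e. ∫_0^5/2 f dx must equal u'(0) − u'(5/2) = 0. Indeed ∫_0^5/2 (cos(4*π*x/5)) dx = 0, so the data are compatible. The solution is then unique only up to an additive constant (fix it e.g. by requiring ∫_0^5/2 u dx = 0).


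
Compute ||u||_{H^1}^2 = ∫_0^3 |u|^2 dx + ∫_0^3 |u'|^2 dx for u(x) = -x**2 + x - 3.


||u||_{H^1}^2 = 921/10

The H^1 norm (squared) on an interval (0, L) is
  ||u||_{H^1}^2 = ∫_0^L u(x)^2 dx + ∫_0^L u'(x)^2 dx.
Compute u'(x) = 1 - 2*x.
Then u(x)^2 = x**4 - 2*x**3 + 7*x**2 - 6*x + 9 and u'(x)^2 = 4*x**2 - 4*x + 1.
Integrate each monomial from 0 to 3 using ∫_0^3 c·x^n dx = c·3^(n+1)/(n+1):
  ∫_0^3 u(x)^2 dx = ∫_0^3 (x^4 - 2*x^3 + 7*x^2 - 6*x + 9) dx. Term by term:
    ∫_0^3 x^4 dx = 243/5;  ∫_0^3 -2*x^3 dx = -81/2;  ∫_0^3 7*x^2 dx = 63;
    ∫_0^3 -6*x dx = -27;  ∫_0^3 9 dx = 27.
  Sum: 243/5 − 81/2 + 63 − 27 + 27 = 711/10.
  ∫_0^3 u'(x)^2 dx = ∫_0^3 (4*x^2 - 4*x + 1) dx. Term by term:
    ∫_0^3 4*x^2 dx = 36;  ∫_0^3 -4*x dx = -18;  ∫_0^3 1 dx = 3.
  Sum: 36 − 18 + 3 = 21.
Adding: ||u||_{H^1}^2 = 711/10 + 21 = 921/10.


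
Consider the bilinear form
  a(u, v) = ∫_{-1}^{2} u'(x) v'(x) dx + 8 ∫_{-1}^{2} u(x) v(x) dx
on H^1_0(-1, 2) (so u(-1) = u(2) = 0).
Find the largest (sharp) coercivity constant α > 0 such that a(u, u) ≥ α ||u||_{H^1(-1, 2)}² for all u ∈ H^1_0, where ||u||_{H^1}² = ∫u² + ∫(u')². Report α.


α = 1

Coercivity of a(·,·) on H^1_0(-1, 2) means a(u, u) ≥ α ||u||_{H^1}² for every u ∈ H^1_0.
The interval has length L = 3, and Poincaré/coercivity depend only on L. Here a(u, u) = ∫(u')² + (8)·∫u².
Here c = 8 ≥ 1, so a(u,u) = ∫(u')² + c∫u² ≥ ∫(u')² + ∫u² = ||u||_{H^1}², i.e. α = 1 works. No larger α is possible: a(u,u) ≥ α||u||_{H^1}² means (1−α)∫(u')² ≥ (α−c)∫u², and for the modes u_n = sin(nπ(x−x₀)/L) (x₀ the left endpoint) one has ∫u_n²/∫(u_n')² = (L/(nπ))² → 0, so a(u_n,u_n)/||u_n||_{H^1}² → 1. Hence the optimal constant is α = 1.
Therefore α = 1.


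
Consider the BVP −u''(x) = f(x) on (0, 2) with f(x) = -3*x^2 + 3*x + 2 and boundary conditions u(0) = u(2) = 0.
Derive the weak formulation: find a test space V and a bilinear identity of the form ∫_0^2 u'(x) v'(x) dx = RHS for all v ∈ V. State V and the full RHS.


V = H^1_0(0, 2) (so v(0) = v(2) = 0); weak form: ∫_0^2 u'v' dx = ∫_0^2 (-3*x^2 + 3*x + 2) v dx for all v ∈ V.

Multiply both sides by a test function v and integrate from 0 to 2:
  ∫_0^2 −u''(x) v(x) dx = ∫_0^2 f(x) v(x) dx.
Integrate the LHS by parts once:
  ∫_0^2 −u'' v dx = −[u'(x) v(x)]_0^2 + ∫_0^2 u'(x) v'(x) dx.
Thus ∫_0^2 u'(x) v'(x) dx = ∫_0^2 f(x) v(x) dx + [u'(x) v(x)]_0^2.
Choose V so that boundary terms are either known or forced to vanish.
u is Dirichlet: u(0) = u(2) = 0. Let V = H^1_0(0, 2); then v(0) = v(2) = 0, and [u' v]_0^2 = 0.
Weak formulation: find u (satisfying any essential BC) such that ∫_0^2 u'(x) v'(x) dx = ∫_0^2 f v dx for all v ∈ V.
Substituting f(x) = -3*x^2 + 3*x + 2, the right-hand side is ∫_0^2 (-3*x^2 + 3*x + 2) v dx.


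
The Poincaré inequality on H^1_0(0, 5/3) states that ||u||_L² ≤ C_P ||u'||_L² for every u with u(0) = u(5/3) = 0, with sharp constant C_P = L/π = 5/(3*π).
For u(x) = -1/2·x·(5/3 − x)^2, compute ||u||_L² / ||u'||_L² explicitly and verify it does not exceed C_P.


||u||_L² / ||u'||_L² = 5*sqrt(14)/42 < C_P = 5/(3*π).

u(x) = -1/2·x·(5/3 − x)^2, so u'(x) = (5 - 9*x)*(3*x - 5)/18.
u(x) = -1/2·x·(5/3 − x)^2 vanishes at x = 0 and x = 5/3, so u ∈ H^1_0(0, 5/3). Differentiate via the product rule and integrate the resulting polynomials term by term.
  ∫_0^5/3 u² dx = ∫_0^5/3 (x^6/4 - 5*x^5/3 + 25*x^4/6 - 125*x^3/27 + 625*x^2/324) dx. Term by term:
    ∫_0^5/3 x^6/4 dx = 78125/61236;  ∫_0^5/3 -5*x^5/3 dx = -78125/13122;  ∫_0^5/3 25*x^4/6 dx = 15625/1458;
    ∫_0^5/3 -125*x^3/27 dx = -78125/8748;  ∫_0^5/3 625*x^2/324 dx = 78125/26244.
  Sum: 78125/61236 − 78125/13122 + 15625/1458 − 78125/8748 + 78125/26244 = 15625/183708.
  ∫_0^5/3 (u')² dx = ∫_0^5/3 (9*x^4/4 - 10*x^3 + 275*x^2/18 - 250*x/27 + 625/324) dx. Term by term:
    ∫_0^5/3 9*x^4/4 dx = 625/108;  ∫_0^5/3 -10*x^3 dx = -3125/162;  ∫_0^5/3 275*x^2/18 dx = 34375/1458;
    ∫_0^5/3 -250*x/27 dx = -3125/243;  ∫_0^5/3 625/324 dx = 3125/972.
  Sum: 625/108 − 3125/162 + 34375/1458 − 3125/243 + 3125/972 = 625/1458.
∫_0^5/3 u² dx = 15625/183708, so ||u||_L² = 125*sqrt(7)/1134.
∫_0^5/3 (u')² dx = 625/1458, so ||u'||_L² = 25*sqrt(2)/54.
Ratio ||u||_L² / ||u'||_L² = 5*sqrt(14)/42.
Sharp Poincaré constant on H^1_0(0, 5/3) is C_P = L/π = 5/(3*π), achieved by sin(3*π/5·x).
A polynomial bump cannot attain the sharp Poincaré constant (only the first sine eigenfunction does), so the ratio is strictly less than C_P, consistent with ||u||_L² ≤ C_P ||u'||_L².


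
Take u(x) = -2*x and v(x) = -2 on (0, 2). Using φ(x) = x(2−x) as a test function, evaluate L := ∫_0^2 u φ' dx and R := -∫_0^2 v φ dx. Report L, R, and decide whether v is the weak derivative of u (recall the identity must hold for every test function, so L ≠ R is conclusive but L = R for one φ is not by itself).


LHS = 8/3, RHS = 8/3. Yes, v = u' weakly.

u(x) = -2*x, classical derivative u'(x) = -2.
φ(x) = x(2−x), so φ'(x) = 2 - 2*x.
Note φ(0) = φ(2) = 0, so the boundary term u·φ vanishes.
LHS = ∫_0^2 u(x) φ'(x) dx = ∫_0^2 (4*x^2 - 4*x) dx. Term by term:
  ∫_0^2 4*x^2 dx = 32/3;  ∫_0^2 -4*x dx = -8.
Sum: 32/3 − 8 = 8/3.
So LHS = 8/3.
∫_0^2 v(x) φ(x) dx = ∫_0^2 (2*x^2 - 4*x) dx. Term by term:
  ∫_0^2 2*x^2 dx = 16/3;  ∫_0^2 -4*x dx = -8.
Sum: 16/3 − 8 = -8/3.
So RHS = -∫_0^2 v(x) φ(x) dx = 8/3.
LHS = RHS, so the identity holds for this test φ.
Moreover u is smooth here and v(x) = u'(x) = -2 pointwise, so the identity holds for every test function. Hence v is the weak derivative of u.


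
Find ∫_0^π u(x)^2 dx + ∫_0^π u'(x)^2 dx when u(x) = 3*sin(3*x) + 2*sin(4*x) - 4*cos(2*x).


||u||_{H^1(0,π)}^2 = -144 + 119*π

u'(x) = 8*sin(2*x) + 9*cos(3*x) + 8*cos(4*x).
Expand u² and (u')² and integrate term by term on (0, π), using: for integers n ≥ 1, ∫_0^π sin²(nx) dx = ∫_0^π cos²(nx) dx = π/2; for n ≠ n', ∫_0^π sin(nx)sin(n'x) dx = ∫_0^π cos(nx)cos(n'x) dx = 0; and by product-to-sum, ∫_0^π sin(nx)cos(n'x) dx = ½∫_0^π [sin((n+n')x) + sin((n−n')x)] dx, which is 0 when n+n' is even and 2n/(n²−n'²) when n+n' is odd (it need not vanish on (0, π)).
  u² squared terms: (-4)²·∫cos(2x)² dx = 16·π/2 = 8*π;  (2)²·∫sin(4x)² dx = 4·π/2 = 2*π;  (3)²·∫sin(3x)² dx = 9·π/2 = 9*π/2.
  u² cross terms: 2·(-4)·(2)·∫cos(2x)·sin(4x) dx = -16·(0) = 0;  2·(-4)·(3)·∫cos(2x)·sin(3x) dx = -24·(6/5) = -144/5;  2·(2)·(3)·∫sin(4x)·sin(3x) dx = 12·(0) = 0.
  So ∫_0^π u² dx = 8*π + 2*π + 9*π/2 + 0 − 144/5 + 0 = -144/5 + 29*π/2.
  (u')² squared terms: (8)²·∫cos(4x)² dx = 64·π/2 = 32*π;  (8)²·∫sin(2x)² dx = 64·π/2 = 32*π;  (9)²·∫cos(3x)² dx = 81·π/2 = 81*π/2.
  (u')² cross terms: 2·(8)·(8)·∫cos(4x)·sin(2x) dx = 128·(0) = 0;  2·(8)·(9)·∫cos(4x)·cos(3x) dx = 144·(0) = 0;  2·(8)·(9)·∫sin(2x)·cos(3x) dx = 144·(-4/5) = -576/5.
  So ∫_0^π (u')² dx = 32*π + 32*π + 81*π/2 + 0 + 0 − 576/5 = -576/5 + 209*π/2.
||u||_{H^1}^2 = (-144/5 + 29*π/2) + (-576/5 + 209*π/2) = -144 + 119*π.


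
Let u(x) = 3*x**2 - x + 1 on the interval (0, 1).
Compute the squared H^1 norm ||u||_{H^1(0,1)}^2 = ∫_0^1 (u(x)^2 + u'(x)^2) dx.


||u||_{H^1}^2 = 289/30

The H^1 norm (squared) on an interval (0, L) is
  ||u||_{H^1}^2 = ∫_0^L u(x)^2 dx + ∫_0^L u'(x)^2 dx.
Compute u'(x) = 6*x - 1.
Then u(x)^2 = 9*x**4 - 6*x**3 + 7*x**2 - 2*x + 1 and u'(x)^2 = 36*x**2 - 12*x + 1.
Integrate each monomial from 0 to 1 using ∫_0^1 c·x^n dx = c·1^(n+1)/(n+1):
  ∫_0^1 u(x)^2 dx = ∫_0^1 (9*x^4 - 6*x^3 + 7*x^2 - 2*x + 1) dx. Term by term:
    ∫_0^1 9*x^4 dx = 9/5;  ∫_0^1 -6*x^3 dx = -3/2;  ∫_0^1 7*x^2 dx = 7/3;
    ∫_0^1 -2*x dx = -1;  ∫_0^1 1 dx = 1.
  Sum: 9/5 − 3/2 + 7/3 − 1 + 1 = 79/30.
  ∫_0^1 u'(x)^2 dx = ∫_0^1 (36*x^2 - 12*x + 1) dx. Term by term:
    ∫_0^1 36*x^2 dx = 12;  ∫_0^1 -12*x dx = -6;  ∫_0^1 1 dx = 1.
  Sum: 12 − 6 + 1 = 7.
Adding: ||u||_{H^1}^2 = 79/30 + 7 = 289/30.


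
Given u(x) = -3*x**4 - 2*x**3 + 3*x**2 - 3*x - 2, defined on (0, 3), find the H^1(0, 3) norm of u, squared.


||u||_{H^1}^2 = 595488/7

The H^1 norm (squared) on an interval (0, L) is
  ||u||_{H^1}^2 = ∫_0^L u(x)^2 dx + ∫_0^L u'(x)^2 dx.
Compute u'(x) = -12*x**3 - 6*x**2 + 6*x - 3.
Then u(x)^2 = 9*x**8 + 12*x**7 - 14*x**6 + 6*x**5 + 33*x**4 - 10*x**3 - 3*x**2 + 12*x + 4 and u'(x)^2 = 144*x**6 + 144*x**5 - 108*x**4 + 72*x**2 - 36*x + 9.
Integrate each monomial from 0 to 3 using ∫_0^3 c·x^n dx = c·3^(n+1)/(n+1):
  ∫_0^3 u(x)^2 dx = ∫_0^3 (9*x^8 + 12*x^7 - 14*x^6 + 6*x^5 + 33*x^4 - 10*x^3 - 3*x^2 + 12*x + 4) dx. Term by term:
    ∫_0^3 9*x^8 dx = 19683;  ∫_0^3 12*x^7 dx = 19683/2;  ∫_0^3 -14*x^6 dx = -4374;
    ∫_0^3 6*x^5 dx = 729;  ∫_0^3 33*x^4 dx = 8019/5;  ∫_0^3 -10*x^3 dx = -405/2;
    ∫_0^3 -3*x^2 dx = -27;  ∫_0^3 12*x dx = 54;  ∫_0^3 4 dx = 12.
  Sum: 19683 + 19683/2 − 4374 + 729 + 8019/5 − 405/2 − 27 + 54 + 12 = 136599/5.
  ∫_0^3 u'(x)^2 dx = ∫_0^3 (144*x^6 + 144*x^5 - 108*x^4 + 72*x^2 - 36*x + 9) dx. Term by term:
    ∫_0^3 144*x^6 dx = 314928/7;  ∫_0^3 144*x^5 dx = 17496;  ∫_0^3 -108*x^4 dx = -26244/5;
    ∫_0^3 72*x^2 dx = 648;  ∫_0^3 -36*x dx = -162;  ∫_0^3 9 dx = 27.
  Sum: 314928/7 + 17496 − 26244/5 + 648 − 162 + 27 = 2021247/35.
Adding: ||u||_{H^1}^2 = 136599/5 + 2021247/35 = 595488/7.


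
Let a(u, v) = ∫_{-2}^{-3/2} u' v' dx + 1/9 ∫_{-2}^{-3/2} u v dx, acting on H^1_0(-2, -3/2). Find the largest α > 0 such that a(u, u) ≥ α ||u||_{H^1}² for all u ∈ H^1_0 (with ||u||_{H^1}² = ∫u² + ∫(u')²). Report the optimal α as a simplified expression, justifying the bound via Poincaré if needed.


α = (1 + 36*π^2)/(9*(1 + 4*π^2))

Coercivity of a(·,·) on H^1_0(-2, -3/2) means a(u, u) ≥ α ||u||_{H^1}² for every u ∈ H^1_0.
The interval has length L = 1/2, and Poincaré/coercivity depend only on L. Here a(u, u) = ∫(u')² + (1/9)·∫u².
Here 0 < c = 1/9 < 1. The condition a(u,u) ≥ α||u||_{H^1}² reads (1−α)∫(u')² ≥ (α−c)∫u². Any admissible α is ≤ 1 (rapidly oscillating u have ∫u²/∫(u')² → 0), and α = 1 would force 0 ≥ (1−c)∫u², impossible since c < 1; so 1−α > 0. By the sharp Poincaré inequality on H^1_0 of an interval of length L, ∫(u')² ≥ (π/L)²∫u² with equality for the first sine mode sin(π(x−x₀)/L) (x₀ the left endpoint), so the inequality holds for all u iff (1−α)(π/L)² ≥ α − c, i.e. α ≤ ((π/L)² + c)/((π/L)² + 1) = (1 + c(L/π)²)/(1 + (L/π)²). With (π/L)² = 4*π^2 and c = 1/9, the largest admissible constant is α = ((π/L)² + c)/((π/L)² + 1).
Simplifying, α = (1 + 36*π^2)/(9*(1 + 4*π^2)).


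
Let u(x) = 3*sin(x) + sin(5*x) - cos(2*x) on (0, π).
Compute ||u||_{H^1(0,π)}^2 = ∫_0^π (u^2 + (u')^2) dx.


||u||_{H^1(0,π)}^2 = 320/21 + 49*π/2

u'(x) = 2*sin(2*x) + 3*cos(x) + 5*cos(5*x).
Expand u² and (u')² and integrate term by term on (0, π), using: for integers n ≥ 1, ∫_0^π sin²(nx) dx = ∫_0^π cos²(nx) dx = π/2; for n ≠ n', ∫_0^π sin(nx)sin(n'x) dx = ∫_0^π cos(nx)cos(n'x) dx = 0; and by product-to-sum, ∫_0^π sin(nx)cos(n'x) dx = ½∫_0^π [sin((n+n')x) + sin((n−n')x)] dx, which is 0 when n+n' is even and 2n/(n²−n'²) when n+n' is odd (it need not vanish on (0, π)).
  u² squared terms: (-1)²·∫cos(2x)² dx = 1·π/2 = π/2;  (3)²·∫sin(x)² dx = 9·π/2 = 9*π/2;  (1)²·∫sin(5x)² dx = 1·π/2 = π/2.
  u² cross terms: 2·(-1)·(3)·∫cos(2x)·sin(x) dx = -6·(-2/3) = 4;  2·(-1)·(1)·∫cos(2x)·sin(5x) dx = -2·(10/21) = -20/21;  2·(3)·(1)·∫sin(x)·sin(5x) dx = 6·(0) = 0.
  So ∫_0^π u² dx = π/2 + 9*π/2 + π/2 + 4 − 20/21 + 0 = 64/21 + 11*π/2.
  (u')² squared terms: (2)²·∫sin(2x)² dx = 4·π/2 = 2*π;  (3)²·∫cos(x)² dx = 9·π/2 = 9*π/2;  (5)²·∫cos(5x)² dx = 25·π/2 = 25*π/2.
  (u')² cross terms: 2·(2)·(3)·∫sin(2x)·cos(x) dx = 12·(4/3) = 16;  2·(2)·(5)·∫sin(2x)·cos(5x) dx = 20·(-4/21) = -80/21;  2·(3)·(5)·∫cos(x)·cos(5x) dx = 30·(0) = 0.
  So ∫_0^π (u')² dx = 2*π + 9*π/2 + 25*π/2 + 16 − 80/21 + 0 = 256/21 + 19*π.
||u||_{H^1}^2 = (64/21 + 11*π/2) + (256/21 + 19*π) = 320/21 + 49*π/2.


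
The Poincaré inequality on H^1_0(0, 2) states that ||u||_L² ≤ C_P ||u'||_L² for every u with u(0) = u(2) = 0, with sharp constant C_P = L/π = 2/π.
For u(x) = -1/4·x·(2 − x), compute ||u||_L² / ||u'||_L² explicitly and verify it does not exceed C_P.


||u||_L² / ||u'||_L² = sqrt(10)/5 < C_P = 2/π.

u(x) = -1/4·x·(2 − x), so u'(x) = x/2 - 1/2.
u(x) = -1/4·x·(2 − x) vanishes at x = 0 and x = 2, so u ∈ H^1_0(0, 2). Differentiate via the product rule and integrate the resulting polynomials term by term.
  ∫_0^2 u² dx = ∫_0^2 (x^4/16 - x^3/4 + x^2/4) dx. Term by term:
    ∫_0^2 x^4/16 dx = 2/5;  ∫_0^2 -x^3/4 dx = -1;  ∫_0^2 x^2/4 dx = 2/3.
  Sum: 2/5 − 1 + 2/3 = 1/15.
  ∫_0^2 (u')² dx = ∫_0^2 (x^2/4 - x/2 + 1/4) dx. Term by term:
    ∫_0^2 x^2/4 dx = 2/3;  ∫_0^2 -x/2 dx = -1;  ∫_0^2 1/4 dx = 1/2.
  Sum: 2/3 − 1 + 1/2 = 1/6.
∫_0^2 u² dx = 1/15, so ||u||_L² = sqrt(15)/15.
∫_0^2 (u')² dx = 1/6, so ||u'||_L² = sqrt(6)/6.
Ratio ||u||_L² / ||u'||_L² = sqrt(10)/5.
Sharp Poincaré constant on H^1_0(0, 2) is C_P = L/π = 2/π, achieved by sin(π/2·x).
A polynomial bump cannot attain the sharp Poincaré constant (only the first sine eigenfunction does), so the ratio is strictly less than C_P, consistent with ||u||_L² ≤ C_P ||u'||_L².


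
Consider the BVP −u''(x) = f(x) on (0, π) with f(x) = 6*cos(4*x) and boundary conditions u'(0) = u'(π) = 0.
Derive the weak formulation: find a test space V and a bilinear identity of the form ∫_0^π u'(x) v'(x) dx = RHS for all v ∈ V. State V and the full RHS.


V = H^1(0, π) (no boundary constraint on v; u is determined up to an additive constant); weak form: ∫_0^π u'v' dx = ∫_0^π (6*cos(4*x)) v dx for all v ∈ V.

Multiply both sides by a test function v and integrate from 0 to π:
  ∫_0^π −u''(x) v(x) dx = ∫_0^π f(x) v(x) dx.
Integrate the LHS by parts once:
  ∫_0^π −u'' v dx = −[u'(x) v(x)]_0^π + ∫_0^π u'(x) v'(x) dx.
Thus ∫_0^π u'(x) v'(x) dx = ∫_0^π f(x) v(x) dx + [u'(x) v(x)]_0^π.
Choose V so that boundary terms are either known or forced to vanish.
u has homogeneous Neumann: u'(0) = u'(π) = 0. So [u' v]_0^π = 0·v(π) − 0·v(0) = 0 for any v; take V = H^1(0, π).
Weak formulation: find u (satisfying any essential BC) such that ∫_0^π u'(x) v'(x) dx = ∫_0^π f v dx for all v ∈ V (homogeneous Neumann, so boundary terms vanish).
Substituting f(x) = 6*cos(4*x), the right-hand side is ∫_0^π (6*cos(4*x)) v dx.
Compatibility check (pure Neumann): taking v ≡ 1 ∈ V gives 0 = ∫_0^π f dx + (0) − (0), i.e. ∫_0^π f dx must equal u'(0) − u'(π) = 0. Indeed ∫_0^π (6*cos(4*x)) dx = 0, so the data are compatible. The solution is then unique only up to an additive constant (fix it e.g. by requiring ∫_0^π u dx = 0).


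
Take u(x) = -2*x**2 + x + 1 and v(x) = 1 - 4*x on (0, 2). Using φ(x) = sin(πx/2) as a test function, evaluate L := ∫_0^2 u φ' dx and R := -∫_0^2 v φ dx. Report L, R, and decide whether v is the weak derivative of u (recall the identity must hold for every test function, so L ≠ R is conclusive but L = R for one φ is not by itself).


LHS = 12/π, RHS = 12/π. Yes, v = u' weakly.

u(x) = -2*x**2 + x + 1, classical derivative u'(x) = 1 - 4*x.
φ(x) = sin(πx/2), so φ'(x) = π*cos(π*x/2)/2.
Note φ(0) = φ(2) = 0, so the boundary term u·φ vanishes.
LHS = ∫_0^2 u(x) φ'(x) dx = ∫_0^2 (-π*x^2*cos(π*x/2) + π*x*cos(π*x/2)/2 + π*cos(π*x/2)/2) dx. Term by term:
  ∫_0^2 π*cos(π*x/2)/2 dx = 0;  ∫_0^2 π*x*cos(π*x/2)/2 dx = -4/π;  ∫_0^2 -π*x^2*cos(π*x/2) dx = 16/π.
Sum: 0 − 4/π + 16/π = 12/π.
So LHS = 12/π.
∫_0^2 v(x) φ(x) dx = ∫_0^2 (-4*x*sin(π*x/2) + sin(π*x/2)) dx. Term by term:
  ∫_0^2 -4*x*sin(π*x/2) dx = -16/π;  ∫_0^2 sin(π*x/2) dx = 4/π.
Sum: -16/π + 4/π = -12/π.
So RHS = -∫_0^2 v(x) φ(x) dx = 12/π.
LHS = RHS, so the identity holds for this test φ.
Moreover u is smooth here and v(x) = u'(x) = 1 - 4*x pointwise, so the identity holds for every test function. Hence v is the weak derivative of u.


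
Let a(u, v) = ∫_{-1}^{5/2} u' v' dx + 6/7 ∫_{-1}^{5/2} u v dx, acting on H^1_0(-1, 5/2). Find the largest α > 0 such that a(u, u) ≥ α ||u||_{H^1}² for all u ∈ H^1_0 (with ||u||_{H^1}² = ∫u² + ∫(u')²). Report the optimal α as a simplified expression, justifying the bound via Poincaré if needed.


α = 2*(2*π^2 + 21)/(4*π^2 + 49)

Coercivity of a(·,·) on H^1_0(-1, 5/2) means a(u, u) ≥ α ||u||_{H^1}² for every u ∈ H^1_0.
The interval has length L = 7/2, and Poincaré/coercivity depend only on L. Here a(u, u) = ∫(u')² + (6/7)·∫u².
Here 0 < c = 6/7 < 1. The condition a(u,u) ≥ α||u||_{H^1}² reads (1−α)∫(u')² ≥ (α−c)∫u². Any admissible α is ≤ 1 (rapidly oscillating u have ∫u²/∫(u')² → 0), and α = 1 would force 0 ≥ (1−c)∫u², impossible since c < 1; so 1−α > 0. By the sharp Poincaré inequality on H^1_0 of an interval of length L, ∫(u')² ≥ (π/L)²∫u² with equality for the first sine mode sin(π(x−x₀)/L) (x₀ the left endpoint), so the inequality holds for all u iff (1−α)(π/L)² ≥ α − c, i.e. α ≤ ((π/L)² + c)/((π/L)² + 1) = (1 + c(L/π)²)/(1 + (L/π)²). With (π/L)² = 4*π^2/49 and c = 6/7, the largest admissible constant is α = ((π/L)² + c)/((π/L)² + 1).
Simplifying, α = 2*(2*π^2 + 21)/(4*π^2 + 49).


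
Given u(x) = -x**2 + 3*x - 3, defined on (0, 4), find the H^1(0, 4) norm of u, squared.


||u||_{H^1}^2 = 872/15

The H^1 norm (squared) on an interval (0, L) is
  ||u||_{H^1}^2 = ∫_0^L u(x)^2 dx + ∫_0^L u'(x)^2 dx.
Compute u'(x) = 3 - 2*x.
Then u(x)^2 = x**4 - 6*x**3 + 15*x**2 - 18*x + 9 and u'(x)^2 = 4*x**2 - 12*x + 9.
Integrate each monomial from 0 to 4 using ∫_0^4 c·x^n dx = c·4^(n+1)/(n+1):
  ∫_0^4 u(x)^2 dx = ∫_0^4 (x^4 - 6*x^3 + 15*x^2 - 18*x + 9) dx. Term by term:
    ∫_0^4 x^4 dx = 1024/5;  ∫_0^4 -6*x^3 dx = -384;  ∫_0^4 15*x^2 dx = 320;
    ∫_0^4 -18*x dx = -144;  ∫_0^4 9 dx = 36.
  Sum: 1024/5 − 384 + 320 − 144 + 36 = 164/5.
  ∫_0^4 u'(x)^2 dx = ∫_0^4 (4*x^2 - 12*x + 9) dx. Term by term:
    ∫_0^4 4*x^2 dx = 256/3;  ∫_0^4 -12*x dx = -96;  ∫_0^4 9 dx = 36.
  Sum: 256/3 − 96 + 36 = 76/3.
Adding: ||u||_{H^1}^2 = 164/5 + 76/3 = 872/15.


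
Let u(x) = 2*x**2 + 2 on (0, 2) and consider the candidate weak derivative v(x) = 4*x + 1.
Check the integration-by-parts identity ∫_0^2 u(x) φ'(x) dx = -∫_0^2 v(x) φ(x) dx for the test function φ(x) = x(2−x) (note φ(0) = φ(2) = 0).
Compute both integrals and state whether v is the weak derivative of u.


LHS = -16/3, RHS = -20/3. No, v is not the weak derivative of u.

u(x) = 2*x**2 + 2, classical derivative u'(x) = 4*x.
φ(x) = x(2−x), so φ'(x) = 2 - 2*x.
Note φ(0) = φ(2) = 0, so the boundary term u·φ vanishes.
LHS = ∫_0^2 u(x) φ'(x) dx = ∫_0^2 (-4*x^3 + 4*x^2 - 4*x + 4) dx. Term by term:
  ∫_0^2 -4*x^3 dx = -16;  ∫_0^2 4*x^2 dx = 32/3;  ∫_0^2 -4*x dx = -8;
  ∫_0^2 4 dx = 8.
Sum: -16 + 32/3 − 8 + 8 = -16/3.
So LHS = -16/3.
∫_0^2 v(x) φ(x) dx = ∫_0^2 (-4*x^3 + 7*x^2 + 2*x) dx. Term by term:
  ∫_0^2 -4*x^3 dx = -16;  ∫_0^2 7*x^2 dx = 56/3;  ∫_0^2 2*x dx = 4.
Sum: -16 + 56/3 + 4 = 20/3.
So RHS = -∫_0^2 v(x) φ(x) dx = -20/3.
LHS − RHS = 4/3 ≠ 0, so the identity fails.
(For a valid weak derivative the identity must hold for EVERY test function, in particular this one. The failure shows v is NOT the weak derivative of u.)
Correct weak derivative would be u'(x) = 4*x.


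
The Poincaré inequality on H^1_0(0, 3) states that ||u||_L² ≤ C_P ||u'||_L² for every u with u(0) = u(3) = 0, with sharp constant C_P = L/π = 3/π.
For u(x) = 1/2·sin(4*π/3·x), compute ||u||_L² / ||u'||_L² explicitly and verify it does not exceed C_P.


||u||_L² / ||u'||_L² = 3/(4*π) < C_P = 3/π.

u(x) = 1/2·sin(4*π/3·x), so u'(x) = 2*π*cos(4*π*x/3)/3.
Writing u(x) = A·sin(kπx/L) with A = 1/2 and k = 4, use ∫_0^L sin²(kπx/L) dx = L/2 and ∫_0^L cos²(kπx/L) dx = L/2.
u² = 1/4·sin²(4*π/3·x) and (u')² = 4*π^2/9·cos²(4*π/3·x), and each of sin², cos² integrates to L/2 = 3/2 over (0, 3).
∫_0^3 u² dx = 3/8, so ||u||_L² = sqrt(6)/4.
∫_0^3 (u')² dx = 2*π^2/3, so ||u'||_L² = sqrt(6)*π/3.
Ratio ||u||_L² / ||u'||_L² = 3/(4*π).
Sharp Poincaré constant on H^1_0(0, 3) is C_P = L/π = 3/π, achieved by sin(π/3·x).
This is the k = 4 harmonic; the ratio L/(kπ) is strictly less than C_P = L/π, consistent with the sharp inequality ||u||_L² ≤ C_P ||u'||_L².


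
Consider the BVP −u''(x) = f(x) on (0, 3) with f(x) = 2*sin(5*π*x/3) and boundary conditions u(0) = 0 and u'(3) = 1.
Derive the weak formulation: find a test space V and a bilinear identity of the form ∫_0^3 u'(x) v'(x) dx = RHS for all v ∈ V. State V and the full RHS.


V = {v ∈ H^1(0, 3) : v(0) = 0} (test functions vanish at x = 0 where u is specified); weak form: ∫_0^3 u'v' dx = ∫_0^3 (2*sin(5*π*x/3)) v dx + v(3) for all v ∈ V.

Multiply both sides by a test function v and integrate from 0 to 3:
  ∫_0^3 −u''(x) v(x) dx = ∫_0^3 f(x) v(x) dx.
Integrate the LHS by parts once:
  ∫_0^3 −u'' v dx = −[u'(x) v(x)]_0^3 + ∫_0^3 u'(x) v'(x) dx.
Thus ∫_0^3 u'(x) v'(x) dx = ∫_0^3 f(x) v(x) dx + [u'(x) v(x)]_0^3.
Choose V so that boundary terms are either known or forced to vanish.
Mixed BC: u(0) = 0 (Dirichlet) and u'(3) = 1 (Neumann). Define V = {v ∈ H^1(0, 3) : v(0) = 0}. Then [u' v]_0^3 = u'(3)·v(3) − u'(0)·0 = v(3).
Weak formulation: find u (satisfying any essential BC) such that ∫_0^3 u'(x) v'(x) dx = ∫_0^3 f v dx + v(3) for all v ∈ V (Dirichlet at 0 absorbed into V; Neumann datum at x = 3 contributes the boundary term).
Substituting f(x) = 2*sin(5*π*x/3), the right-hand side is ∫_0^3 (2*sin(5*π*x/3)) v dx + v(3).


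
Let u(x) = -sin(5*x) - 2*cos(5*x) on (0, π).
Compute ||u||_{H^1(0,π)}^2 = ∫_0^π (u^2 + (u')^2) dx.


||u||_{H^1(0,π)}^2 = 65*π

u'(x) = 10*sin(5*x) - 5*cos(5*x).
Expand u² and (u')² and integrate term by term on (0, π), using: for integers n ≥ 1, ∫_0^π sin²(nx) dx = ∫_0^π cos²(nx) dx = π/2; for n ≠ n', ∫_0^π sin(nx)sin(n'x) dx = ∫_0^π cos(nx)cos(n'x) dx = 0; and by product-to-sum, ∫_0^π sin(nx)cos(n'x) dx = ½∫_0^π [sin((n+n')x) + sin((n−n')x)] dx, which is 0 when n+n' is even and 2n/(n²−n'²) when n+n' is odd (it need not vanish on (0, π)).
  u² squared terms: (-1)²·∫sin(5x)² dx = 1·π/2 = π/2;  (-2)²·∫cos(5x)² dx = 4·π/2 = 2*π.
  u² cross terms: 2·(-1)·(-2)·∫sin(5x)·cos(5x) dx = 4·(0) = 0.
  So ∫_0^π u² dx = π/2 + 2*π + 0 = 5*π/2.
  (u')² squared terms: (-5)²·∫cos(5x)² dx = 25·π/2 = 25*π/2;  (10)²·∫sin(5x)² dx = 100·π/2 = 50*π.
  (u')² cross terms: 2·(-5)·(10)·∫cos(5x)·sin(5x) dx = -100·(0) = 0.
  So ∫_0^π (u')² dx = 25*π/2 + 50*π + 0 = 125*π/2.
||u||_{H^1}^2 = (5*π/2) + (125*π/2) = 65*π.


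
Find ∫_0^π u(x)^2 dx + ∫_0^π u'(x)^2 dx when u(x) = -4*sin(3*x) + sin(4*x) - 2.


||u||_{H^1(0,π)}^2 = 32/3 + 185*π/2

u'(x) = -12*cos(3*x) + 4*cos(4*x).
Expand u² and (u')² and integrate term by term on (0, π), using: for integers n ≥ 1, ∫_0^π sin²(nx) dx = ∫_0^π cos²(nx) dx = π/2; for n ≠ n', ∫_0^π sin(nx)sin(n'x) dx = ∫_0^π cos(nx)cos(n'x) dx = 0; and by product-to-sum, ∫_0^π sin(nx)cos(n'x) dx = ½∫_0^π [sin((n+n')x) + sin((n−n')x)] dx, which is 0 when n+n' is even and 2n/(n²−n'²) when n+n' is odd (it need not vanish on (0, π)). For the constant mode: ∫_0^π 1 dx = π, ∫_0^π cos(nx) dx = 0, ∫_0^π sin(nx) dx = (1−(−1)^n)/n.
  u² squared terms: (-2)²·∫1 dx = 4·π = 4*π;  (-4)²·∫sin(3x)² dx = 16·π/2 = 8*π;  (1)²·∫sin(4x)² dx = 1·π/2 = π/2.
  u² cross terms: 2·(-2)·(-4)·∫1·sin(3x) dx = 16·(2/3) = 32/3;  2·(-2)·(1)·∫1·sin(4x) dx = -4·(0) = 0;  2·(-4)·(1)·∫sin(3x)·sin(4x) dx = -8·(0) = 0.
  So ∫_0^π u² dx = 4*π + 8*π + π/2 + 32/3 + 0 + 0 = 32/3 + 25*π/2.
  (u')² squared terms: (-12)²·∫cos(3x)² dx = 144·π/2 = 72*π;  (4)²·∫cos(4x)² dx = 16·π/2 = 8*π.
  (u')² cross terms: 2·(-12)·(4)·∫cos(3x)·cos(4x) dx = -96·(0) = 0.
  So ∫_0^π (u')² dx = 72*π + 8*π + 0 = 80*π.
||u||_{H^1}^2 = (32/3 + 25*π/2) + (80*π) = 32/3 + 185*π/2.


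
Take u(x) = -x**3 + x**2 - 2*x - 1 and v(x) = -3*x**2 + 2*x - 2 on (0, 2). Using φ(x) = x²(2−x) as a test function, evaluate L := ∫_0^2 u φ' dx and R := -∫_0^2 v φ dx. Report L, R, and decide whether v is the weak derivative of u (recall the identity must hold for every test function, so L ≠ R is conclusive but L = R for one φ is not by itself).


LHS = 88/15, RHS = 88/15. Yes, v = u' weakly.

u(x) = -x**3 + x**2 - 2*x - 1, classical derivative u'(x) = -3*x**2 + 2*x - 2.
φ(x) = x²(2−x), so φ'(x) = x*(4 - 3*x).
Note φ(0) = φ(2) = 0, so the boundary term u·φ vanishes.
LHS = ∫_0^2 u(x) φ'(x) dx = ∫_0^2 (3*x^5 - 7*x^4 + 10*x^3 - 5*x^2 - 4*x) dx. Term by term:
  ∫_0^2 3*x^5 dx = 32;  ∫_0^2 -7*x^4 dx = -224/5;  ∫_0^2 10*x^3 dx = 40;
  ∫_0^2 -5*x^2 dx = -40/3;  ∫_0^2 -4*x dx = -8.
Sum: 32 − 224/5 + 40 − 40/3 − 8 = 88/15.
So LHS = 88/15.
∫_0^2 v(x) φ(x) dx = ∫_0^2 (3*x^5 - 8*x^4 + 6*x^3 - 4*x^2) dx. Term by term:
  ∫_0^2 3*x^5 dx = 32;  ∫_0^2 -8*x^4 dx = -256/5;  ∫_0^2 6*x^3 dx = 24;
  ∫_0^2 -4*x^2 dx = -32/3.
Sum: 32 − 256/5 + 24 − 32/3 = -88/15.
So RHS = -∫_0^2 v(x) φ(x) dx = 88/15.
LHS = RHS, so the identity holds for this test φ.
Moreover u is smooth here and v(x) = u'(x) = -3*x**2 + 2*x - 2 pointwise, so the identity holds for every test function. Hence v is the weak derivative of u.
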